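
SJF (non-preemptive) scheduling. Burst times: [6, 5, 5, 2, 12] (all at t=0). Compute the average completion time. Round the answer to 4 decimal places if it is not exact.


SJF order (ascending): [2, 5, 5, 6, 12]
Completion times:
  Job 1: burst=2, C=2
  Job 2: burst=5, C=7
  Job 3: burst=5, C=12
  Job 4: burst=6, C=18
  Job 5: burst=12, C=30
Average completion = 69/5 = 13.8

13.8


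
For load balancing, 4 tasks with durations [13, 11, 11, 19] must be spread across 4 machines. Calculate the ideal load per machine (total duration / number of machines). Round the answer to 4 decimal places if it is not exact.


Total processing time = 13 + 11 + 11 + 19 = 54
Number of machines = 4
Ideal balanced load = 54 / 4 = 13.5

13.5


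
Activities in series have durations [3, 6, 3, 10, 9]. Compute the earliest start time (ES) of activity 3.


Activity 3 starts after activities 1 through 2 complete.
Predecessor durations: [3, 6]
ES = 3 + 6 = 9

9


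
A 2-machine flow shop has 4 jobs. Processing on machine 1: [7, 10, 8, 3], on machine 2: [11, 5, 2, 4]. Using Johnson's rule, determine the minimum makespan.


Apply Johnson's rule:
  Group 1 (a <= b): [(4, 3, 4), (1, 7, 11)]
  Group 2 (a > b): [(2, 10, 5), (3, 8, 2)]
Optimal job order: [4, 1, 2, 3]
Schedule:
  Job 4: M1 done at 3, M2 done at 7
  Job 1: M1 done at 10, M2 done at 21
  Job 2: M1 done at 20, M2 done at 26
  Job 3: M1 done at 28, M2 done at 30
Makespan = 30

30


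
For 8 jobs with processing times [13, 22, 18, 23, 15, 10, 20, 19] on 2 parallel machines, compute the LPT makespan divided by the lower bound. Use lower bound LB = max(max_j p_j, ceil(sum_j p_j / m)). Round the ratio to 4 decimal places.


LPT order: [23, 22, 20, 19, 18, 15, 13, 10]
Machine loads after assignment: [70, 70]
LPT makespan = 70
Lower bound = max(max_job, ceil(total/2)) = max(23, 70) = 70
Ratio = 70 / 70 = 1.0

1.0


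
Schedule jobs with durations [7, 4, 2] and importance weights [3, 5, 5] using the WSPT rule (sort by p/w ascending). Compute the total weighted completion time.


Compute p/w ratios and sort ascending (WSPT): [(2, 5), (4, 5), (7, 3)]
Compute weighted completion times:
  Job (p=2,w=5): C=2, w*C=5*2=10
  Job (p=4,w=5): C=6, w*C=5*6=30
  Job (p=7,w=3): C=13, w*C=3*13=39
Total weighted completion time = 79

79


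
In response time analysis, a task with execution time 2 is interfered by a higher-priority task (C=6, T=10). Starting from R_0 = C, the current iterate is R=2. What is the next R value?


R_next = C + ceil(R_prev / T_hp) * C_hp
ceil(2 / 10) = ceil(0.2) = 1
Interference = 1 * 6 = 6
R_next = 2 + 6 = 8

8


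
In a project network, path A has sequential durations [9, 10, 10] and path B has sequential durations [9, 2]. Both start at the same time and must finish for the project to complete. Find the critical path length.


Path A total = 9 + 10 + 10 = 29
Path B total = 9 + 2 = 11
Critical path = longest path = max(29, 11) = 29

29


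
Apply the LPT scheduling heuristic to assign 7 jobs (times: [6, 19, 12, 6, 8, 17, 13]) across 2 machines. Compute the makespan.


Sort jobs in decreasing order (LPT): [19, 17, 13, 12, 8, 6, 6]
Assign each job to the least loaded machine:
  Machine 1: jobs [19, 12, 6, 6], load = 43
  Machine 2: jobs [17, 13, 8], load = 38
Makespan = max load = 43

43


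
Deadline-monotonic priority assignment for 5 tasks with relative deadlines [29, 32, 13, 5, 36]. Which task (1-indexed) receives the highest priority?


Sort tasks by relative deadline (ascending):
  Task 4: deadline = 5
  Task 3: deadline = 13
  Task 1: deadline = 29
  Task 2: deadline = 32
  Task 5: deadline = 36
Priority order (highest first): [4, 3, 1, 2, 5]
Highest priority task = 4

4


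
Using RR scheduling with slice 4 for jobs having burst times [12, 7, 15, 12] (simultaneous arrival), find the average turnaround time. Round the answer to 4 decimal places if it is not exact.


Time quantum = 4
Execution trace:
  J1 runs 4 units, time = 4
  J2 runs 4 units, time = 8
  J3 runs 4 units, time = 12
  J4 runs 4 units, time = 16
  J1 runs 4 units, time = 20
  J2 runs 3 units, time = 23
  J3 runs 4 units, time = 27
  J4 runs 4 units, time = 31
  J1 runs 4 units, time = 35
  J3 runs 4 units, time = 39
  J4 runs 4 units, time = 43
  J3 runs 3 units, time = 46
Finish times: [35, 23, 46, 43]
Average turnaround = 147/4 = 36.75

36.75


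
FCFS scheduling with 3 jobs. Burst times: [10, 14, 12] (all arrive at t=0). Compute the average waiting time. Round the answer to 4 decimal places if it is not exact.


FCFS order (as given): [10, 14, 12]
Waiting times:
  Job 1: wait = 0
  Job 2: wait = 10
  Job 3: wait = 24
Sum of waiting times = 34
Average waiting time = 34/3 = 11.3333

11.3333


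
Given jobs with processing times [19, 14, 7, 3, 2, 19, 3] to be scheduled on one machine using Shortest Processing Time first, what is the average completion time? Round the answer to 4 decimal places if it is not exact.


Sort jobs by processing time (SPT order): [2, 3, 3, 7, 14, 19, 19]
Compute completion times sequentially:
  Job 1: processing = 2, completes at 2
  Job 2: processing = 3, completes at 5
  Job 3: processing = 3, completes at 8
  Job 4: processing = 7, completes at 15
  Job 5: processing = 14, completes at 29
  Job 6: processing = 19, completes at 48
  Job 7: processing = 19, completes at 67
Sum of completion times = 174
Average completion time = 174/7 = 24.8571

24.8571


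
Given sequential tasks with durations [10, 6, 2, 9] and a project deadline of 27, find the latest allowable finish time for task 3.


LF(activity 3) = deadline - sum of successor durations
Successors: activities 4 through 4 with durations [9]
Sum of successor durations = 9
LF = 27 - 9 = 18

18


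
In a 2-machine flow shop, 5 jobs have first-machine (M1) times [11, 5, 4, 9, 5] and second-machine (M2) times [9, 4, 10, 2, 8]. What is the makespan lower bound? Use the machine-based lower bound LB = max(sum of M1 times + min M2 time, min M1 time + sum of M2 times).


LB1 = sum(M1 times) + min(M2 times) = 34 + 2 = 36
LB2 = min(M1 times) + sum(M2 times) = 4 + 33 = 37
Lower bound = max(LB1, LB2) = max(36, 37) = 37

37


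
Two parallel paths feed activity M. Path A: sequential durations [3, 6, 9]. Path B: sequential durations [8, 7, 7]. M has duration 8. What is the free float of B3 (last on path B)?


ES(B3) = sum of predecessors on chain B = 15
EF(B3) = ES + duration = 15 + 7 = 22
Successor of B3 is M. ES(M) = max(sum(A), sum(B)) = max(18, 22) = 22
Free float = ES(successor) - EF(current) = 22 - 22 = 0

0


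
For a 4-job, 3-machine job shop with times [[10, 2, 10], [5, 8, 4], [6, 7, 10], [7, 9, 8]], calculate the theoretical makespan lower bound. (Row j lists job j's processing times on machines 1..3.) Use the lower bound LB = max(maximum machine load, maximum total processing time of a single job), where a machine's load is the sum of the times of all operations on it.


Machine loads:
  Machine 1: 10 + 5 + 6 + 7 = 28
  Machine 2: 2 + 8 + 7 + 9 = 26
  Machine 3: 10 + 4 + 10 + 8 = 32
Max machine load = 32
Job totals:
  Job 1: 22
  Job 2: 17
  Job 3: 23
  Job 4: 24
Max job total = 24
Lower bound = max(32, 24) = 32

32


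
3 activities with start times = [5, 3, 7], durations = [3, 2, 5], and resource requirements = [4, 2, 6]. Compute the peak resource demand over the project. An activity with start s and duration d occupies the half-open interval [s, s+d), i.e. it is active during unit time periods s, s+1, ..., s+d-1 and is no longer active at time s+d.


Each activity i is active on [start_i, start_i + duration_i).
Compute total resource usage per time slot:
  t=0: active resources = [], total = 0
  t=1: active resources = [], total = 0
  t=2: active resources = [], total = 0
  t=3: active resources = [2], total = 2
  t=4: active resources = [2], total = 2
  t=5: active resources = [4], total = 4
  t=6: active resources = [4], total = 4
  t=7: active resources = [4, 6], total = 10
  t=8: active resources = [6], total = 6
  t=9: active resources = [6], total = 6
  t=10: active resources = [6], total = 6
  t=11: active resources = [6], total = 6
Peak resource demand = 10

10


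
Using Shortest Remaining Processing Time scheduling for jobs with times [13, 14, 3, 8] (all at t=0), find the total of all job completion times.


Since all jobs arrive at t=0, SRPT equals SPT ordering.
SPT order: [3, 8, 13, 14]
Completion times:
  Job 1: p=3, C=3
  Job 2: p=8, C=11
  Job 3: p=13, C=24
  Job 4: p=14, C=38
Total completion time = 3 + 11 + 24 + 38 = 76

76


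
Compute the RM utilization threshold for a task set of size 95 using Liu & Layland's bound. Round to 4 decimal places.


Compute 2^(1/95) = 1.0073229689
Subtract 1: 1.0073229689 - 1 = 0.0073229689
Multiply by n: 95 * 0.0073229689 = 0.6956820455
Round to 4 dp: 0.6957

0.6957


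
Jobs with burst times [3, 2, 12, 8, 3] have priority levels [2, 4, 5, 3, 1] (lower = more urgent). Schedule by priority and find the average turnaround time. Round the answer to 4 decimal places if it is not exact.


Sort by priority (ascending = highest first):
Order: [(1, 3), (2, 3), (3, 8), (4, 2), (5, 12)]
Completion times:
  Priority 1, burst=3, C=3
  Priority 2, burst=3, C=6
  Priority 3, burst=8, C=14
  Priority 4, burst=2, C=16
  Priority 5, burst=12, C=28
Average turnaround = 67/5 = 13.4

13.4


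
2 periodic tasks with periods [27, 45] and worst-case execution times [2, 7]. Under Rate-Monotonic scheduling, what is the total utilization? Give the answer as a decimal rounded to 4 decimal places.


Compute individual utilizations (exact fractions):
  Task 1: C/T = 2/27 (approx. 0.0741)
  Task 2: C/T = 7/45 (approx. 0.1556)
Total utilization U = 2/27 + 7/45 = 31/135
Rounded to 4 decimal places: U = 0.2296
RM (Liu & Layland) bound for 2 tasks = 0.828427; compare with U = 31/135 (approx. 0.229630)
U <= bound, so schedulable by RM sufficient condition.

0.2296


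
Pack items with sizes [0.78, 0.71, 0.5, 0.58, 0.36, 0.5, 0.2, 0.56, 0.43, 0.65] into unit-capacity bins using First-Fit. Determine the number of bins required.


Place items sequentially using First-Fit:
  Item 0.78 -> new Bin 1
  Item 0.71 -> new Bin 2
  Item 0.5 -> new Bin 3
  Item 0.58 -> new Bin 4
  Item 0.36 -> Bin 3 (now 0.86)
  Item 0.5 -> new Bin 5
  Item 0.2 -> Bin 1 (now 0.98)
  Item 0.56 -> new Bin 6
  Item 0.43 -> Bin 5 (now 0.93)
  Item 0.65 -> new Bin 7
Total bins used = 7

7


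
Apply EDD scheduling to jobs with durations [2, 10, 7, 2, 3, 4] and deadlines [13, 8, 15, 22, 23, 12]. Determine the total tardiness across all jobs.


Sort by due date (EDD order): [(10, 8), (4, 12), (2, 13), (7, 15), (2, 22), (3, 23)]
Compute completion times and tardiness:
  Job 1: p=10, d=8, C=10, tardiness=max(0,10-8)=2
  Job 2: p=4, d=12, C=14, tardiness=max(0,14-12)=2
  Job 3: p=2, d=13, C=16, tardiness=max(0,16-13)=3
  Job 4: p=7, d=15, C=23, tardiness=max(0,23-15)=8
  Job 5: p=2, d=22, C=25, tardiness=max(0,25-22)=3
  Job 6: p=3, d=23, C=28, tardiness=max(0,28-23)=5
Total tardiness = 23

23


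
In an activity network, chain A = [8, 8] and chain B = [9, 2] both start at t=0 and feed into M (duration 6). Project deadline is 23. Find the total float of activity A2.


Forward pass: ES(A2) = sum of predecessors on chain A = 8
EF = ES + duration = 8 + 8 = 16
Backward pass: LF(M) = deadline = 23; LS(M) = 23 - 6 = 17
LF(A2) = LS(M) - sum(successors on chain A) = 17 - 0 = 17
LS = LF - duration = 17 - 8 = 9
Total float = LS - ES = 9 - 8 = 1

1


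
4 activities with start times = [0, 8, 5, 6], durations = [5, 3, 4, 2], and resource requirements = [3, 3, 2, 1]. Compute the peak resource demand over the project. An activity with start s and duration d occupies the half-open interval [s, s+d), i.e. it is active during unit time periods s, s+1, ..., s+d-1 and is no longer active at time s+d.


Each activity i is active on [start_i, start_i + duration_i).
Compute total resource usage per time slot:
  t=0: active resources = [3], total = 3
  t=1: active resources = [3], total = 3
  t=2: active resources = [3], total = 3
  t=3: active resources = [3], total = 3
  t=4: active resources = [3], total = 3
  t=5: active resources = [2], total = 2
  t=6: active resources = [2, 1], total = 3
  t=7: active resources = [2, 1], total = 3
  t=8: active resources = [3, 2], total = 5
  t=9: active resources = [3], total = 3
  t=10: active resources = [3], total = 3
Peak resource demand = 5

5


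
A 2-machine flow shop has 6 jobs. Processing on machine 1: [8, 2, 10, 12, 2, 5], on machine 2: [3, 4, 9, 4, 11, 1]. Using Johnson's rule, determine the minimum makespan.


Apply Johnson's rule:
  Group 1 (a <= b): [(2, 2, 4), (5, 2, 11)]
  Group 2 (a > b): [(3, 10, 9), (4, 12, 4), (1, 8, 3), (6, 5, 1)]
Optimal job order: [2, 5, 3, 4, 1, 6]
Schedule:
  Job 2: M1 done at 2, M2 done at 6
  Job 5: M1 done at 4, M2 done at 17
  Job 3: M1 done at 14, M2 done at 26
  Job 4: M1 done at 26, M2 done at 30
  Job 1: M1 done at 34, M2 done at 37
  Job 6: M1 done at 39, M2 done at 40
Makespan = 40

40


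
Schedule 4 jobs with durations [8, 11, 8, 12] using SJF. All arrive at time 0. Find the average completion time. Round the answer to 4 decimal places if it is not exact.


SJF order (ascending): [8, 8, 11, 12]
Completion times:
  Job 1: burst=8, C=8
  Job 2: burst=8, C=16
  Job 3: burst=11, C=27
  Job 4: burst=12, C=39
Average completion = 90/4 = 22.5

22.5


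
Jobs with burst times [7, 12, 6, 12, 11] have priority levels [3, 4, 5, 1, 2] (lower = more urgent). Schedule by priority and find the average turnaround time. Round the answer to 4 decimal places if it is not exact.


Sort by priority (ascending = highest first):
Order: [(1, 12), (2, 11), (3, 7), (4, 12), (5, 6)]
Completion times:
  Priority 1, burst=12, C=12
  Priority 2, burst=11, C=23
  Priority 3, burst=7, C=30
  Priority 4, burst=12, C=42
  Priority 5, burst=6, C=48
Average turnaround = 155/5 = 31.0

31.0


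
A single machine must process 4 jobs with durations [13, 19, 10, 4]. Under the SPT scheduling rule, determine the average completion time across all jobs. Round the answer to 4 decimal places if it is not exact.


Sort jobs by processing time (SPT order): [4, 10, 13, 19]
Compute completion times sequentially:
  Job 1: processing = 4, completes at 4
  Job 2: processing = 10, completes at 14
  Job 3: processing = 13, completes at 27
  Job 4: processing = 19, completes at 46
Sum of completion times = 91
Average completion time = 91/4 = 22.75

22.75


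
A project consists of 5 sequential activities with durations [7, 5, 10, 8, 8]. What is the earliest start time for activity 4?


Activity 4 starts after activities 1 through 3 complete.
Predecessor durations: [7, 5, 10]
ES = 7 + 5 + 10 = 22

22


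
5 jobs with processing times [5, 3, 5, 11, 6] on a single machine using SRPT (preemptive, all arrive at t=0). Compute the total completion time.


Since all jobs arrive at t=0, SRPT equals SPT ordering.
SPT order: [3, 5, 5, 6, 11]
Completion times:
  Job 1: p=3, C=3
  Job 2: p=5, C=8
  Job 3: p=5, C=13
  Job 4: p=6, C=19
  Job 5: p=11, C=30
Total completion time = 3 + 8 + 13 + 19 + 30 = 73

73


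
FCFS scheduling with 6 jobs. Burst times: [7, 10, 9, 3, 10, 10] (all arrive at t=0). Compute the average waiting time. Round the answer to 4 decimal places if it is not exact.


FCFS order (as given): [7, 10, 9, 3, 10, 10]
Waiting times:
  Job 1: wait = 0
  Job 2: wait = 7
  Job 3: wait = 17
  Job 4: wait = 26
  Job 5: wait = 29
  Job 6: wait = 39
Sum of waiting times = 118
Average waiting time = 118/6 = 19.6667

19.6667


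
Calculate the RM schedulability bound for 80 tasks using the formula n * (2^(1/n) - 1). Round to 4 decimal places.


Compute 2^(1/80) = 1.0087019838
Subtract 1: 1.0087019838 - 1 = 0.0087019838
Multiply by n: 80 * 0.0087019838 = 0.6961587040
Round to 4 dp: 0.6962

0.6962


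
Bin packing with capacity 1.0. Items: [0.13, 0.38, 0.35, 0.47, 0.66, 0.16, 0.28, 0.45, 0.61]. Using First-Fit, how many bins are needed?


Place items sequentially using First-Fit:
  Item 0.13 -> new Bin 1
  Item 0.38 -> Bin 1 (now 0.51)
  Item 0.35 -> Bin 1 (now 0.86)
  Item 0.47 -> new Bin 2
  Item 0.66 -> new Bin 3
  Item 0.16 -> Bin 2 (now 0.63)
  Item 0.28 -> Bin 2 (now 0.91)
  Item 0.45 -> new Bin 4
  Item 0.61 -> new Bin 5
Total bins used = 5

5


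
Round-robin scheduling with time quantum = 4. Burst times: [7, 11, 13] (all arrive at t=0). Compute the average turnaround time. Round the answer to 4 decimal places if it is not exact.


Time quantum = 4
Execution trace:
  J1 runs 4 units, time = 4
  J2 runs 4 units, time = 8
  J3 runs 4 units, time = 12
  J1 runs 3 units, time = 15
  J2 runs 4 units, time = 19
  J3 runs 4 units, time = 23
  J2 runs 3 units, time = 26
  J3 runs 4 units, time = 30
  J3 runs 1 units, time = 31
Finish times: [15, 26, 31]
Average turnaround = 72/3 = 24.0

24.0


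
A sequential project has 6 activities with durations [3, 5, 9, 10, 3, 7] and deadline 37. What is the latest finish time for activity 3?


LF(activity 3) = deadline - sum of successor durations
Successors: activities 4 through 6 with durations [10, 3, 7]
Sum of successor durations = 20
LF = 37 - 20 = 17

17


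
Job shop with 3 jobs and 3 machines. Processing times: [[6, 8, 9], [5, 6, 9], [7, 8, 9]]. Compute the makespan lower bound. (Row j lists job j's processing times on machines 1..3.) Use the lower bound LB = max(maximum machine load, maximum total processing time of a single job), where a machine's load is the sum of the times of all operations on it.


Machine loads:
  Machine 1: 6 + 5 + 7 = 18
  Machine 2: 8 + 6 + 8 = 22
  Machine 3: 9 + 9 + 9 = 27
Max machine load = 27
Job totals:
  Job 1: 23
  Job 2: 20
  Job 3: 24
Max job total = 24
Lower bound = max(27, 24) = 27

27


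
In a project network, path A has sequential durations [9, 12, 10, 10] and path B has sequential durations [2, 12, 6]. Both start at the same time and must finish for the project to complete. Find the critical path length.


Path A total = 9 + 12 + 10 + 10 = 41
Path B total = 2 + 12 + 6 = 20
Critical path = longest path = max(41, 20) = 41

41


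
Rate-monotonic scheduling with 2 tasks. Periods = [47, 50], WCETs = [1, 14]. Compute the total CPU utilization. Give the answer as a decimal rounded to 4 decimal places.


Compute individual utilizations (exact fractions):
  Task 1: C/T = 1/47 (approx. 0.0213)
  Task 2: C/T = 14/50 = 7/25 (approx. 0.28)
Total utilization U = 1/47 + 7/25 = 354/1175
Rounded to 4 decimal places: U = 0.3013
RM (Liu & Layland) bound for 2 tasks = 0.828427; compare with U = 354/1175 (approx. 0.301277)
U <= bound, so schedulable by RM sufficient condition.

0.3013


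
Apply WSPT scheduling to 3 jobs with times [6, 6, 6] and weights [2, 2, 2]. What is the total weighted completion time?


Compute p/w ratios and sort ascending (WSPT): [(6, 2), (6, 2), (6, 2)]
Compute weighted completion times:
  Job (p=6,w=2): C=6, w*C=2*6=12
  Job (p=6,w=2): C=12, w*C=2*12=24
  Job (p=6,w=2): C=18, w*C=2*18=36
Total weighted completion time = 72

72


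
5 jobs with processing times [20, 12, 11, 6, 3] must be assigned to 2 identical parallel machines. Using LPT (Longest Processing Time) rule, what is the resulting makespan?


Sort jobs in decreasing order (LPT): [20, 12, 11, 6, 3]
Assign each job to the least loaded machine:
  Machine 1: jobs [20, 6], load = 26
  Machine 2: jobs [12, 11, 3], load = 26
Makespan = max load = 26

26


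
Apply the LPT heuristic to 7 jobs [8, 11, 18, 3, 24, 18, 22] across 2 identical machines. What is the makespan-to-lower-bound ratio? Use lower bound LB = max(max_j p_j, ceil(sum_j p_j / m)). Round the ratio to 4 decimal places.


LPT order: [24, 22, 18, 18, 11, 8, 3]
Machine loads after assignment: [53, 51]
LPT makespan = 53
Lower bound = max(max_job, ceil(total/2)) = max(24, 52) = 52
Ratio = 53 / 52 = 1.0192

1.0192


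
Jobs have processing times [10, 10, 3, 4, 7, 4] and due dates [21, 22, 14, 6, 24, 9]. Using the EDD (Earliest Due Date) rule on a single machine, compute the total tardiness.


Sort by due date (EDD order): [(4, 6), (4, 9), (3, 14), (10, 21), (10, 22), (7, 24)]
Compute completion times and tardiness:
  Job 1: p=4, d=6, C=4, tardiness=max(0,4-6)=0
  Job 2: p=4, d=9, C=8, tardiness=max(0,8-9)=0
  Job 3: p=3, d=14, C=11, tardiness=max(0,11-14)=0
  Job 4: p=10, d=21, C=21, tardiness=max(0,21-21)=0
  Job 5: p=10, d=22, C=31, tardiness=max(0,31-22)=9
  Job 6: p=7, d=24, C=38, tardiness=max(0,38-24)=14
Total tardiness = 23

23


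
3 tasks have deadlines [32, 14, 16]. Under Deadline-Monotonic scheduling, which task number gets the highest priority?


Sort tasks by relative deadline (ascending):
  Task 2: deadline = 14
  Task 3: deadline = 16
  Task 1: deadline = 32
Priority order (highest first): [2, 3, 1]
Highest priority task = 2

2


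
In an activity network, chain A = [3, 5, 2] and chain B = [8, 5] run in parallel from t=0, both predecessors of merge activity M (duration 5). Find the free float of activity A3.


ES(A3) = sum of predecessors on chain A = 8
EF(A3) = ES + duration = 8 + 2 = 10
Successor of A3 is M. ES(M) = max(sum(A), sum(B)) = max(10, 13) = 13
Free float = ES(successor) - EF(current) = 13 - 10 = 3

3


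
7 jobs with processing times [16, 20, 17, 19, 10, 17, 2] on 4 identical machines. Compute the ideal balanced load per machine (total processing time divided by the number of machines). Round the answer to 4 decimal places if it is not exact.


Total processing time = 16 + 20 + 17 + 19 + 10 + 17 + 2 = 101
Number of machines = 4
Ideal balanced load = 101 / 4 = 25.25

25.25


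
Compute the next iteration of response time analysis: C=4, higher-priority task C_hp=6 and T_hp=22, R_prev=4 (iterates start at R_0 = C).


R_next = C + ceil(R_prev / T_hp) * C_hp
ceil(4 / 22) = ceil(0.1818) = 1
Interference = 1 * 6 = 6
R_next = 4 + 6 = 10

10


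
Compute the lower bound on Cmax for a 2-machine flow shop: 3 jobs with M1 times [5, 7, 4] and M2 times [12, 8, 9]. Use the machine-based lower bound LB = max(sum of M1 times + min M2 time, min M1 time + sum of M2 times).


LB1 = sum(M1 times) + min(M2 times) = 16 + 8 = 24
LB2 = min(M1 times) + sum(M2 times) = 4 + 29 = 33
Lower bound = max(LB1, LB2) = max(24, 33) = 33

33


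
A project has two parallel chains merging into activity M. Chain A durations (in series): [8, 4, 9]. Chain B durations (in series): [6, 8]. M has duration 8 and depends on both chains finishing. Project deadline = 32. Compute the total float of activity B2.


Forward pass: ES(B2) = sum of predecessors on chain B = 6
EF = ES + duration = 6 + 8 = 14
Backward pass: LF(M) = deadline = 32; LS(M) = 32 - 8 = 24
LF(B2) = LS(M) - sum(successors on chain B) = 24 - 0 = 24
LS = LF - duration = 24 - 8 = 16
Total float = LS - ES = 16 - 6 = 10

10


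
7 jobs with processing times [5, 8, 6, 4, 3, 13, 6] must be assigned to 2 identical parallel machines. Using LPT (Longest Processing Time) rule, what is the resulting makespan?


Sort jobs in decreasing order (LPT): [13, 8, 6, 6, 5, 4, 3]
Assign each job to the least loaded machine:
  Machine 1: jobs [13, 6, 4], load = 23
  Machine 2: jobs [8, 6, 5, 3], load = 22
Makespan = max load = 23

23


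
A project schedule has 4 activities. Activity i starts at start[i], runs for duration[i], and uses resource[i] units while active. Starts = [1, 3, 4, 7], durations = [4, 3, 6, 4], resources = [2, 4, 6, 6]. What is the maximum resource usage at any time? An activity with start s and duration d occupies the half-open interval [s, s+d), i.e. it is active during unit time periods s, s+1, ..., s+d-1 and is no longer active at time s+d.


Each activity i is active on [start_i, start_i + duration_i).
Compute total resource usage per time slot:
  t=0: active resources = [], total = 0
  t=1: active resources = [2], total = 2
  t=2: active resources = [2], total = 2
  t=3: active resources = [2, 4], total = 6
  t=4: active resources = [2, 4, 6], total = 12
  t=5: active resources = [4, 6], total = 10
  t=6: active resources = [6], total = 6
  t=7: active resources = [6, 6], total = 12
  t=8: active resources = [6, 6], total = 12
  t=9: active resources = [6, 6], total = 12
  t=10: active resources = [6], total = 6
Peak resource demand = 12

12


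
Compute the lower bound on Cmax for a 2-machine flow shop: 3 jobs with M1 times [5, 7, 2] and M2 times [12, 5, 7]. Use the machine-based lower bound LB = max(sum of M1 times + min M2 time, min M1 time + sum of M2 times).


LB1 = sum(M1 times) + min(M2 times) = 14 + 5 = 19
LB2 = min(M1 times) + sum(M2 times) = 2 + 24 = 26
Lower bound = max(LB1, LB2) = max(19, 26) = 26

26


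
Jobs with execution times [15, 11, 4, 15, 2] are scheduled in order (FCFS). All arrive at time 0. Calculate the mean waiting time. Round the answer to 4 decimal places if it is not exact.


FCFS order (as given): [15, 11, 4, 15, 2]
Waiting times:
  Job 1: wait = 0
  Job 2: wait = 15
  Job 3: wait = 26
  Job 4: wait = 30
  Job 5: wait = 45
Sum of waiting times = 116
Average waiting time = 116/5 = 23.2

23.2


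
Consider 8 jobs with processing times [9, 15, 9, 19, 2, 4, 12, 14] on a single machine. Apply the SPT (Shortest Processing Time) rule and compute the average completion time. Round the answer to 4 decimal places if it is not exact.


Sort jobs by processing time (SPT order): [2, 4, 9, 9, 12, 14, 15, 19]
Compute completion times sequentially:
  Job 1: processing = 2, completes at 2
  Job 2: processing = 4, completes at 6
  Job 3: processing = 9, completes at 15
  Job 4: processing = 9, completes at 24
  Job 5: processing = 12, completes at 36
  Job 6: processing = 14, completes at 50
  Job 7: processing = 15, completes at 65
  Job 8: processing = 19, completes at 84
Sum of completion times = 282
Average completion time = 282/8 = 35.25

35.25


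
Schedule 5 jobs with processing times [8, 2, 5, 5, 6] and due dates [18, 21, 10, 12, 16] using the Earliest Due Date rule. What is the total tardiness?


Sort by due date (EDD order): [(5, 10), (5, 12), (6, 16), (8, 18), (2, 21)]
Compute completion times and tardiness:
  Job 1: p=5, d=10, C=5, tardiness=max(0,5-10)=0
  Job 2: p=5, d=12, C=10, tardiness=max(0,10-12)=0
  Job 3: p=6, d=16, C=16, tardiness=max(0,16-16)=0
  Job 4: p=8, d=18, C=24, tardiness=max(0,24-18)=6
  Job 5: p=2, d=21, C=26, tardiness=max(0,26-21)=5
Total tardiness = 11

11


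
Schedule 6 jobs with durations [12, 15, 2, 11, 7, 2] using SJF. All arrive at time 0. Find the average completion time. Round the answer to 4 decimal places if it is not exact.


SJF order (ascending): [2, 2, 7, 11, 12, 15]
Completion times:
  Job 1: burst=2, C=2
  Job 2: burst=2, C=4
  Job 3: burst=7, C=11
  Job 4: burst=11, C=22
  Job 5: burst=12, C=34
  Job 6: burst=15, C=49
Average completion = 122/6 = 20.3333

20.3333


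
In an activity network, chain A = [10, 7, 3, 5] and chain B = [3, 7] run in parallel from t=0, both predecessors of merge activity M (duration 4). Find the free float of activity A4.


ES(A4) = sum of predecessors on chain A = 20
EF(A4) = ES + duration = 20 + 5 = 25
Successor of A4 is M. ES(M) = max(sum(A), sum(B)) = max(25, 10) = 25
Free float = ES(successor) - EF(current) = 25 - 25 = 0

0


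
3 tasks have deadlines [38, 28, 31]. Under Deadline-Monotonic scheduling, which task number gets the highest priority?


Sort tasks by relative deadline (ascending):
  Task 2: deadline = 28
  Task 3: deadline = 31
  Task 1: deadline = 38
Priority order (highest first): [2, 3, 1]
Highest priority task = 2

2


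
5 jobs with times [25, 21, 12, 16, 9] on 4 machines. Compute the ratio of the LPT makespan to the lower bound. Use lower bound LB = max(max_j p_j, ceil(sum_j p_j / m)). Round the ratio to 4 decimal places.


LPT order: [25, 21, 16, 12, 9]
Machine loads after assignment: [25, 21, 16, 21]
LPT makespan = 25
Lower bound = max(max_job, ceil(total/4)) = max(25, 21) = 25
Ratio = 25 / 25 = 1.0

1.0


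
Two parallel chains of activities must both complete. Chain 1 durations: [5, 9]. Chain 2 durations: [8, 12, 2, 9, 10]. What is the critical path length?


Path A total = 5 + 9 = 14
Path B total = 8 + 12 + 2 + 9 + 10 = 41
Critical path = longest path = max(14, 41) = 41

41


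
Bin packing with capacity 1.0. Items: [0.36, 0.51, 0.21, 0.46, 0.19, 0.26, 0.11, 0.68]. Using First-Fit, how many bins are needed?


Place items sequentially using First-Fit:
  Item 0.36 -> new Bin 1
  Item 0.51 -> Bin 1 (now 0.87)
  Item 0.21 -> new Bin 2
  Item 0.46 -> Bin 2 (now 0.67)
  Item 0.19 -> Bin 2 (now 0.86)
  Item 0.26 -> new Bin 3
  Item 0.11 -> Bin 1 (now 0.98)
  Item 0.68 -> Bin 3 (now 0.94)
Total bins used = 3

3


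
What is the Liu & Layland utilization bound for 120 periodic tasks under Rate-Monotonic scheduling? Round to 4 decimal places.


Compute 2^(1/120) = 1.0057929411
Subtract 1: 1.0057929411 - 1 = 0.0057929411
Multiply by n: 120 * 0.0057929411 = 0.6951529320
Round to 4 dp: 0.6952

0.6952


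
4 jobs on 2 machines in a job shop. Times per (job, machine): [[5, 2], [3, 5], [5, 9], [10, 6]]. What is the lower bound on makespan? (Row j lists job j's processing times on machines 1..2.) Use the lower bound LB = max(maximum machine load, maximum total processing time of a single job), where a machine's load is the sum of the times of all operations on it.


Machine loads:
  Machine 1: 5 + 3 + 5 + 10 = 23
  Machine 2: 2 + 5 + 9 + 6 = 22
Max machine load = 23
Job totals:
  Job 1: 7
  Job 2: 8
  Job 3: 14
  Job 4: 16
Max job total = 16
Lower bound = max(23, 16) = 23

23


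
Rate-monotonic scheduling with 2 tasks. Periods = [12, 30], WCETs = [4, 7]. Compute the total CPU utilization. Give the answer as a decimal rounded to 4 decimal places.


Compute individual utilizations (exact fractions):
  Task 1: C/T = 4/12 = 1/3 (approx. 0.3333)
  Task 2: C/T = 7/30 (approx. 0.2333)
Total utilization U = 1/3 + 7/30 = 17/30
Rounded to 4 decimal places: U = 0.5667
RM (Liu & Layland) bound for 2 tasks = 0.828427; compare with U = 17/30 (approx. 0.566667)
U <= bound, so schedulable by RM sufficient condition.

0.5667


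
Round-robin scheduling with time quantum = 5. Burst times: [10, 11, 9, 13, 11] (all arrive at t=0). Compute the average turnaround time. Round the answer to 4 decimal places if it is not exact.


Time quantum = 5
Execution trace:
  J1 runs 5 units, time = 5
  J2 runs 5 units, time = 10
  J3 runs 5 units, time = 15
  J4 runs 5 units, time = 20
  J5 runs 5 units, time = 25
  J1 runs 5 units, time = 30
  J2 runs 5 units, time = 35
  J3 runs 4 units, time = 39
  J4 runs 5 units, time = 44
  J5 runs 5 units, time = 49
  J2 runs 1 units, time = 50
  J4 runs 3 units, time = 53
  J5 runs 1 units, time = 54
Finish times: [30, 50, 39, 53, 54]
Average turnaround = 226/5 = 45.2

45.2


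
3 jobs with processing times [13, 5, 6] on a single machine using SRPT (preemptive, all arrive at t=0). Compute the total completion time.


Since all jobs arrive at t=0, SRPT equals SPT ordering.
SPT order: [5, 6, 13]
Completion times:
  Job 1: p=5, C=5
  Job 2: p=6, C=11
  Job 3: p=13, C=24
Total completion time = 5 + 11 + 24 = 40

40


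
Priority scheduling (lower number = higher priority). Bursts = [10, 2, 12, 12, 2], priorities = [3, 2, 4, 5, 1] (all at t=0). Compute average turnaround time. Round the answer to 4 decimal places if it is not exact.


Sort by priority (ascending = highest first):
Order: [(1, 2), (2, 2), (3, 10), (4, 12), (5, 12)]
Completion times:
  Priority 1, burst=2, C=2
  Priority 2, burst=2, C=4
  Priority 3, burst=10, C=14
  Priority 4, burst=12, C=26
  Priority 5, burst=12, C=38
Average turnaround = 84/5 = 16.8

16.8


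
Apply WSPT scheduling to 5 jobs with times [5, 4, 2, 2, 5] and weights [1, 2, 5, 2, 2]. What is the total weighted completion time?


Compute p/w ratios and sort ascending (WSPT): [(2, 5), (2, 2), (4, 2), (5, 2), (5, 1)]
Compute weighted completion times:
  Job (p=2,w=5): C=2, w*C=5*2=10
  Job (p=2,w=2): C=4, w*C=2*4=8
  Job (p=4,w=2): C=8, w*C=2*8=16
  Job (p=5,w=2): C=13, w*C=2*13=26
  Job (p=5,w=1): C=18, w*C=1*18=18
Total weighted completion time = 78

78


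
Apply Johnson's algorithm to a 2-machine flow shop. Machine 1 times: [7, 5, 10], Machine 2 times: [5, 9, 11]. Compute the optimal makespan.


Apply Johnson's rule:
  Group 1 (a <= b): [(2, 5, 9), (3, 10, 11)]
  Group 2 (a > b): [(1, 7, 5)]
Optimal job order: [2, 3, 1]
Schedule:
  Job 2: M1 done at 5, M2 done at 14
  Job 3: M1 done at 15, M2 done at 26
  Job 1: M1 done at 22, M2 done at 31
Makespan = 31

31


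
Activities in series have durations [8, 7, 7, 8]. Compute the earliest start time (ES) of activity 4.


Activity 4 starts after activities 1 through 3 complete.
Predecessor durations: [8, 7, 7]
ES = 8 + 7 + 7 = 22

22


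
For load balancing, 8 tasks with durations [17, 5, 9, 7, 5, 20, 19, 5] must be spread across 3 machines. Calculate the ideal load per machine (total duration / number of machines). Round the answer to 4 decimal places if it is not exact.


Total processing time = 17 + 5 + 9 + 7 + 5 + 20 + 19 + 5 = 87
Number of machines = 3
Ideal balanced load = 87 / 3 = 29.0

29.0


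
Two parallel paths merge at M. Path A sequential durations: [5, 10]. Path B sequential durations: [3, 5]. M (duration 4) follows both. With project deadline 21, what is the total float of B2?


Forward pass: ES(B2) = sum of predecessors on chain B = 3
EF = ES + duration = 3 + 5 = 8
Backward pass: LF(M) = deadline = 21; LS(M) = 21 - 4 = 17
LF(B2) = LS(M) - sum(successors on chain B) = 17 - 0 = 17
LS = LF - duration = 17 - 5 = 12
Total float = LS - ES = 12 - 3 = 9

9


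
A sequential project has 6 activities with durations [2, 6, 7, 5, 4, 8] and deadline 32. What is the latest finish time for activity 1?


LF(activity 1) = deadline - sum of successor durations
Successors: activities 2 through 6 with durations [6, 7, 5, 4, 8]
Sum of successor durations = 30
LF = 32 - 30 = 2

2


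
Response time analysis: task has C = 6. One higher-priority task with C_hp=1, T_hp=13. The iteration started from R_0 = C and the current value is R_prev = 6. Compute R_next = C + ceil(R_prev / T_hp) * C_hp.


R_next = C + ceil(R_prev / T_hp) * C_hp
ceil(6 / 13) = ceil(0.4615) = 1
Interference = 1 * 1 = 1
R_next = 6 + 1 = 7

7


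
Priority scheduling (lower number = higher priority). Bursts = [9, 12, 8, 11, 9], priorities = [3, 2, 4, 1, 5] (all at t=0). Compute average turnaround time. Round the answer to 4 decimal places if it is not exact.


Sort by priority (ascending = highest first):
Order: [(1, 11), (2, 12), (3, 9), (4, 8), (5, 9)]
Completion times:
  Priority 1, burst=11, C=11
  Priority 2, burst=12, C=23
  Priority 3, burst=9, C=32
  Priority 4, burst=8, C=40
  Priority 5, burst=9, C=49
Average turnaround = 155/5 = 31.0

31.0


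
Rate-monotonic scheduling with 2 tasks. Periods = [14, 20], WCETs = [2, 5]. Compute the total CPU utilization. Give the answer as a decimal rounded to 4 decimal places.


Compute individual utilizations (exact fractions):
  Task 1: C/T = 2/14 = 1/7 (approx. 0.1429)
  Task 2: C/T = 5/20 = 1/4 (approx. 0.25)
Total utilization U = 1/7 + 1/4 = 11/28
Rounded to 4 decimal places: U = 0.3929
RM (Liu & Layland) bound for 2 tasks = 0.828427; compare with U = 11/28 (approx. 0.392857)
U <= bound, so schedulable by RM sufficient condition.

0.3929


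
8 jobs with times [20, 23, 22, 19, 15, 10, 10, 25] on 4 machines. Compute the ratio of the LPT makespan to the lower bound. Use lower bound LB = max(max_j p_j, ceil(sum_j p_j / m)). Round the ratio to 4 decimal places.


LPT order: [25, 23, 22, 20, 19, 15, 10, 10]
Machine loads after assignment: [35, 33, 37, 39]
LPT makespan = 39
Lower bound = max(max_job, ceil(total/4)) = max(25, 36) = 36
Ratio = 39 / 36 = 1.0833

1.0833


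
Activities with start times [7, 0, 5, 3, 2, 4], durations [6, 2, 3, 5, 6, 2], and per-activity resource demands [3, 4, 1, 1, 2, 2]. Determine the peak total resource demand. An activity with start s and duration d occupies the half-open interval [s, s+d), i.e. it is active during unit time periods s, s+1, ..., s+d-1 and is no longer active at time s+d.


Each activity i is active on [start_i, start_i + duration_i).
Compute total resource usage per time slot:
  t=0: active resources = [4], total = 4
  t=1: active resources = [4], total = 4
  t=2: active resources = [2], total = 2
  t=3: active resources = [1, 2], total = 3
  t=4: active resources = [1, 2, 2], total = 5
  t=5: active resources = [1, 1, 2, 2], total = 6
  t=6: active resources = [1, 1, 2], total = 4
  t=7: active resources = [3, 1, 1, 2], total = 7
  t=8: active resources = [3], total = 3
  t=9: active resources = [3], total = 3
  t=10: active resources = [3], total = 3
  t=11: active resources = [3], total = 3
  t=12: active resources = [3], total = 3
Peak resource demand = 7

7


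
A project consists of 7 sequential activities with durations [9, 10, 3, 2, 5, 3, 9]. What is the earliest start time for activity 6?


Activity 6 starts after activities 1 through 5 complete.
Predecessor durations: [9, 10, 3, 2, 5]
ES = 9 + 10 + 3 + 2 + 5 = 29

29


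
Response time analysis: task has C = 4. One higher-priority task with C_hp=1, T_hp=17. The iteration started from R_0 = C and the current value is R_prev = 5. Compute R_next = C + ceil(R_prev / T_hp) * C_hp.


R_next = C + ceil(R_prev / T_hp) * C_hp
ceil(5 / 17) = ceil(0.2941) = 1
Interference = 1 * 1 = 1
R_next = 4 + 1 = 5
R_next = R_prev, so the iteration has converged (response time = 5).

5


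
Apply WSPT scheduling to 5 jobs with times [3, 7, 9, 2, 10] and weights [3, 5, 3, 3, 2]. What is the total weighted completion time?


Compute p/w ratios and sort ascending (WSPT): [(2, 3), (3, 3), (7, 5), (9, 3), (10, 2)]
Compute weighted completion times:
  Job (p=2,w=3): C=2, w*C=3*2=6
  Job (p=3,w=3): C=5, w*C=3*5=15
  Job (p=7,w=5): C=12, w*C=5*12=60
  Job (p=9,w=3): C=21, w*C=3*21=63
  Job (p=10,w=2): C=31, w*C=2*31=62
Total weighted completion time = 206

206


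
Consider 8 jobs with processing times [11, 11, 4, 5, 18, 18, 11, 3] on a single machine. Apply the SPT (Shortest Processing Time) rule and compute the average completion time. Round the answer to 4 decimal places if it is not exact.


Sort jobs by processing time (SPT order): [3, 4, 5, 11, 11, 11, 18, 18]
Compute completion times sequentially:
  Job 1: processing = 3, completes at 3
  Job 2: processing = 4, completes at 7
  Job 3: processing = 5, completes at 12
  Job 4: processing = 11, completes at 23
  Job 5: processing = 11, completes at 34
  Job 6: processing = 11, completes at 45
  Job 7: processing = 18, completes at 63
  Job 8: processing = 18, completes at 81
Sum of completion times = 268
Average completion time = 268/8 = 33.5

33.5


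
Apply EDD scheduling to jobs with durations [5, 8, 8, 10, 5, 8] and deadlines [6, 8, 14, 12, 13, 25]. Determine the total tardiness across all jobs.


Sort by due date (EDD order): [(5, 6), (8, 8), (10, 12), (5, 13), (8, 14), (8, 25)]
Compute completion times and tardiness:
  Job 1: p=5, d=6, C=5, tardiness=max(0,5-6)=0
  Job 2: p=8, d=8, C=13, tardiness=max(0,13-8)=5
  Job 3: p=10, d=12, C=23, tardiness=max(0,23-12)=11
  Job 4: p=5, d=13, C=28, tardiness=max(0,28-13)=15
  Job 5: p=8, d=14, C=36, tardiness=max(0,36-14)=22
  Job 6: p=8, d=25, C=44, tardiness=max(0,44-25)=19
Total tardiness = 72

72


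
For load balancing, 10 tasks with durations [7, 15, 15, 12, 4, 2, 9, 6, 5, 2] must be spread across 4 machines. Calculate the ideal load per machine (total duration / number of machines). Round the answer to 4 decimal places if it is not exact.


Total processing time = 7 + 15 + 15 + 12 + 4 + 2 + 9 + 6 + 5 + 2 = 77
Number of machines = 4
Ideal balanced load = 77 / 4 = 19.25

19.25


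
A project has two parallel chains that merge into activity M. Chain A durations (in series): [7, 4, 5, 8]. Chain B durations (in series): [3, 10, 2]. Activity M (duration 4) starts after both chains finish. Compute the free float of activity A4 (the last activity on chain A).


ES(A4) = sum of predecessors on chain A = 16
EF(A4) = ES + duration = 16 + 8 = 24
Successor of A4 is M. ES(M) = max(sum(A), sum(B)) = max(24, 15) = 24
Free float = ES(successor) - EF(current) = 24 - 24 = 0

0
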